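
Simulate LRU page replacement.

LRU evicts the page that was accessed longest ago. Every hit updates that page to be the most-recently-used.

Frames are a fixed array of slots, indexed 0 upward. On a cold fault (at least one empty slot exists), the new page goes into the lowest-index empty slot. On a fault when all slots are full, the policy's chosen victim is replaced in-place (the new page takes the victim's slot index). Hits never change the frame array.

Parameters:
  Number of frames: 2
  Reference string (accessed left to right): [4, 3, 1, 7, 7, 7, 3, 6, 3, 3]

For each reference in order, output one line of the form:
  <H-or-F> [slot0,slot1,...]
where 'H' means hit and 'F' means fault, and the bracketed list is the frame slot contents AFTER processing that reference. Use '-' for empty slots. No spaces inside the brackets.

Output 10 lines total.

F [4,-]
F [4,3]
F [1,3]
F [1,7]
H [1,7]
H [1,7]
F [3,7]
F [3,6]
H [3,6]
H [3,6]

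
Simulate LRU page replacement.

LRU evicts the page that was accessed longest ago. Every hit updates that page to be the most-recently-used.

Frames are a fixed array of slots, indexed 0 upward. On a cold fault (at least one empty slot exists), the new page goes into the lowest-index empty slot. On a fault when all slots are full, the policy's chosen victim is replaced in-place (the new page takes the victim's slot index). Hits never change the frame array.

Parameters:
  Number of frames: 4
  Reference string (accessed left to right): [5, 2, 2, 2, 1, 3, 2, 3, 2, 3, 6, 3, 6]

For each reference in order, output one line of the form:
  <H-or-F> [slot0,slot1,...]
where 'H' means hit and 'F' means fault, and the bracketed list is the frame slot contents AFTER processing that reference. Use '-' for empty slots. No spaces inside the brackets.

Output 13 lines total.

F [5,-,-,-]
F [5,2,-,-]
H [5,2,-,-]
H [5,2,-,-]
F [5,2,1,-]
F [5,2,1,3]
H [5,2,1,3]
H [5,2,1,3]
H [5,2,1,3]
H [5,2,1,3]
F [6,2,1,3]
H [6,2,1,3]
H [6,2,1,3]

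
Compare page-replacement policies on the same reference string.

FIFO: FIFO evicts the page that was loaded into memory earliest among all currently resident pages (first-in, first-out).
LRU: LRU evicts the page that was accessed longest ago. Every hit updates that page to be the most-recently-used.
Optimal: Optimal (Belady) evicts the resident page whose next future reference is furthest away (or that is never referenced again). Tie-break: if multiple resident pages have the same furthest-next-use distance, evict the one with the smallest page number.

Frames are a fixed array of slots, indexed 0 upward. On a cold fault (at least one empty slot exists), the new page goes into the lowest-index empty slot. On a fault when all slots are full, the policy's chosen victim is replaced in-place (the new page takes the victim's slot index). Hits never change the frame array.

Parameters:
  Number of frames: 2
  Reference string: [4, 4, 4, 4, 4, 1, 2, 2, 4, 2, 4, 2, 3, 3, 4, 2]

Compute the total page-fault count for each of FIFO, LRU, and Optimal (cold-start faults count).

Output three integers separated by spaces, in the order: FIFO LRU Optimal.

--- FIFO ---
  step 0: ref 4 -> FAULT, frames=[4,-] (faults so far: 1)
  step 1: ref 4 -> HIT, frames=[4,-] (faults so far: 1)
  step 2: ref 4 -> HIT, frames=[4,-] (faults so far: 1)
  step 3: ref 4 -> HIT, frames=[4,-] (faults so far: 1)
  step 4: ref 4 -> HIT, frames=[4,-] (faults so far: 1)
  step 5: ref 1 -> FAULT, frames=[4,1] (faults so far: 2)
  step 6: ref 2 -> FAULT, evict 4, frames=[2,1] (faults so far: 3)
  step 7: ref 2 -> HIT, frames=[2,1] (faults so far: 3)
  step 8: ref 4 -> FAULT, evict 1, frames=[2,4] (faults so far: 4)
  step 9: ref 2 -> HIT, frames=[2,4] (faults so far: 4)
  step 10: ref 4 -> HIT, frames=[2,4] (faults so far: 4)
  step 11: ref 2 -> HIT, frames=[2,4] (faults so far: 4)
  step 12: ref 3 -> FAULT, evict 2, frames=[3,4] (faults so far: 5)
  step 13: ref 3 -> HIT, frames=[3,4] (faults so far: 5)
  step 14: ref 4 -> HIT, frames=[3,4] (faults so far: 5)
  step 15: ref 2 -> FAULT, evict 4, frames=[3,2] (faults so far: 6)
  FIFO total faults: 6
--- LRU ---
  step 0: ref 4 -> FAULT, frames=[4,-] (faults so far: 1)
  step 1: ref 4 -> HIT, frames=[4,-] (faults so far: 1)
  step 2: ref 4 -> HIT, frames=[4,-] (faults so far: 1)
  step 3: ref 4 -> HIT, frames=[4,-] (faults so far: 1)
  step 4: ref 4 -> HIT, frames=[4,-] (faults so far: 1)
  step 5: ref 1 -> FAULT, frames=[4,1] (faults so far: 2)
  step 6: ref 2 -> FAULT, evict 4, frames=[2,1] (faults so far: 3)
  step 7: ref 2 -> HIT, frames=[2,1] (faults so far: 3)
  step 8: ref 4 -> FAULT, evict 1, frames=[2,4] (faults so far: 4)
  step 9: ref 2 -> HIT, frames=[2,4] (faults so far: 4)
  step 10: ref 4 -> HIT, frames=[2,4] (faults so far: 4)
  step 11: ref 2 -> HIT, frames=[2,4] (faults so far: 4)
  step 12: ref 3 -> FAULT, evict 4, frames=[2,3] (faults so far: 5)
  step 13: ref 3 -> HIT, frames=[2,3] (faults so far: 5)
  step 14: ref 4 -> FAULT, evict 2, frames=[4,3] (faults so far: 6)
  step 15: ref 2 -> FAULT, evict 3, frames=[4,2] (faults so far: 7)
  LRU total faults: 7
--- Optimal ---
  step 0: ref 4 -> FAULT, frames=[4,-] (faults so far: 1)
  step 1: ref 4 -> HIT, frames=[4,-] (faults so far: 1)
  step 2: ref 4 -> HIT, frames=[4,-] (faults so far: 1)
  step 3: ref 4 -> HIT, frames=[4,-] (faults so far: 1)
  step 4: ref 4 -> HIT, frames=[4,-] (faults so far: 1)
  step 5: ref 1 -> FAULT, frames=[4,1] (faults so far: 2)
  step 6: ref 2 -> FAULT, evict 1, frames=[4,2] (faults so far: 3)
  step 7: ref 2 -> HIT, frames=[4,2] (faults so far: 3)
  step 8: ref 4 -> HIT, frames=[4,2] (faults so far: 3)
  step 9: ref 2 -> HIT, frames=[4,2] (faults so far: 3)
  step 10: ref 4 -> HIT, frames=[4,2] (faults so far: 3)
  step 11: ref 2 -> HIT, frames=[4,2] (faults so far: 3)
  step 12: ref 3 -> FAULT, evict 2, frames=[4,3] (faults so far: 4)
  step 13: ref 3 -> HIT, frames=[4,3] (faults so far: 4)
  step 14: ref 4 -> HIT, frames=[4,3] (faults so far: 4)
  step 15: ref 2 -> FAULT, evict 3, frames=[4,2] (faults so far: 5)
  Optimal total faults: 5

Answer: 6 7 5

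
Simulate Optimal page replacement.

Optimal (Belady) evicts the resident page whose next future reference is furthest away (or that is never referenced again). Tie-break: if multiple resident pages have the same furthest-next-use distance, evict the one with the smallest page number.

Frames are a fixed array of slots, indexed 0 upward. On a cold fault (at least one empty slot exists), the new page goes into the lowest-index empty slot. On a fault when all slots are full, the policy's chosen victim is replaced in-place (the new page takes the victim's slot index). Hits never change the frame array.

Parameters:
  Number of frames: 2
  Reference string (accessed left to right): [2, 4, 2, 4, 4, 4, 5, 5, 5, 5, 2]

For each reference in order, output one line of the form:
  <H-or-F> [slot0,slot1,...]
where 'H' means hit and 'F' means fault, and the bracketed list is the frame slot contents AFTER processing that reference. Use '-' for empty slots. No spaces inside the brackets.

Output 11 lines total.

F [2,-]
F [2,4]
H [2,4]
H [2,4]
H [2,4]
H [2,4]
F [2,5]
H [2,5]
H [2,5]
H [2,5]
H [2,5]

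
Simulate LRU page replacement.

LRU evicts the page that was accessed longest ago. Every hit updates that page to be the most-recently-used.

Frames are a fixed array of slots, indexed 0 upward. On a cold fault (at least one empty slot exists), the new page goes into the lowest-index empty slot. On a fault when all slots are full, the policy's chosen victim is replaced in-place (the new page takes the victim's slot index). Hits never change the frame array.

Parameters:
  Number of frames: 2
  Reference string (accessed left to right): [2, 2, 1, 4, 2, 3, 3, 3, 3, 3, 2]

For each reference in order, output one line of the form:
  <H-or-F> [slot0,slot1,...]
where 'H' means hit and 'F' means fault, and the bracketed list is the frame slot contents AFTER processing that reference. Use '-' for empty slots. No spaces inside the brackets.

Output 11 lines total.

F [2,-]
H [2,-]
F [2,1]
F [4,1]
F [4,2]
F [3,2]
H [3,2]
H [3,2]
H [3,2]
H [3,2]
H [3,2]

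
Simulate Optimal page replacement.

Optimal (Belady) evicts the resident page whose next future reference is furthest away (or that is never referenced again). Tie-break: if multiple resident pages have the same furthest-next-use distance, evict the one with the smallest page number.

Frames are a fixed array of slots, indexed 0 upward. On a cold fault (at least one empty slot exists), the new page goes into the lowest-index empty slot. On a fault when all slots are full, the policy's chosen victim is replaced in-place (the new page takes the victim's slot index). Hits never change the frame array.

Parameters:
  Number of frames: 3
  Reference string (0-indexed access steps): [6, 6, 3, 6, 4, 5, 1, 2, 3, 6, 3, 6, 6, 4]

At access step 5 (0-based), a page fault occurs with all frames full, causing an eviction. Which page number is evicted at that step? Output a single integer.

Answer: 4

Derivation:
Step 0: ref 6 -> FAULT, frames=[6,-,-]
Step 1: ref 6 -> HIT, frames=[6,-,-]
Step 2: ref 3 -> FAULT, frames=[6,3,-]
Step 3: ref 6 -> HIT, frames=[6,3,-]
Step 4: ref 4 -> FAULT, frames=[6,3,4]
Step 5: ref 5 -> FAULT, evict 4, frames=[6,3,5]
At step 5: evicted page 4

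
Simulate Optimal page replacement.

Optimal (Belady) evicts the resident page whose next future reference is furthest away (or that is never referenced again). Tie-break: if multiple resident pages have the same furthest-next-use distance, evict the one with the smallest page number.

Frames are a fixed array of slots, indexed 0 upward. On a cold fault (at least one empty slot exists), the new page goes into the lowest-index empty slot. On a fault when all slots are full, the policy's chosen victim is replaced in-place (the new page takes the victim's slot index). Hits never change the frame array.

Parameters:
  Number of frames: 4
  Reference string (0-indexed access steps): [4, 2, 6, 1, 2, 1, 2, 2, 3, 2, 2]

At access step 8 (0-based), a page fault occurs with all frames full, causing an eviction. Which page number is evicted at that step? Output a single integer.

Answer: 1

Derivation:
Step 0: ref 4 -> FAULT, frames=[4,-,-,-]
Step 1: ref 2 -> FAULT, frames=[4,2,-,-]
Step 2: ref 6 -> FAULT, frames=[4,2,6,-]
Step 3: ref 1 -> FAULT, frames=[4,2,6,1]
Step 4: ref 2 -> HIT, frames=[4,2,6,1]
Step 5: ref 1 -> HIT, frames=[4,2,6,1]
Step 6: ref 2 -> HIT, frames=[4,2,6,1]
Step 7: ref 2 -> HIT, frames=[4,2,6,1]
Step 8: ref 3 -> FAULT, evict 1, frames=[4,2,6,3]
At step 8: evicted page 1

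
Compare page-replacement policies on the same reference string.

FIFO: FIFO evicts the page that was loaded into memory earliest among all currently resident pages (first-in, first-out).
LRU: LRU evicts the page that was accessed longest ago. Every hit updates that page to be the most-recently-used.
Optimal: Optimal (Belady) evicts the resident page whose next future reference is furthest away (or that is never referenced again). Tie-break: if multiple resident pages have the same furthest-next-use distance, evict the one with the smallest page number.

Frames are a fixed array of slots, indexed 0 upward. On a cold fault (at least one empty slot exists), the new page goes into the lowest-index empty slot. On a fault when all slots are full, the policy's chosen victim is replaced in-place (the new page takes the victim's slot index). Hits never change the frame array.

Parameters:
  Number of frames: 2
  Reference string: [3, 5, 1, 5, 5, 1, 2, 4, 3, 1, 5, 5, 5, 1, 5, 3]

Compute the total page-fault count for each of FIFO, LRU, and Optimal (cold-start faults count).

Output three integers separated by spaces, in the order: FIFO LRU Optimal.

Answer: 9 9 8

Derivation:
--- FIFO ---
  step 0: ref 3 -> FAULT, frames=[3,-] (faults so far: 1)
  step 1: ref 5 -> FAULT, frames=[3,5] (faults so far: 2)
  step 2: ref 1 -> FAULT, evict 3, frames=[1,5] (faults so far: 3)
  step 3: ref 5 -> HIT, frames=[1,5] (faults so far: 3)
  step 4: ref 5 -> HIT, frames=[1,5] (faults so far: 3)
  step 5: ref 1 -> HIT, frames=[1,5] (faults so far: 3)
  step 6: ref 2 -> FAULT, evict 5, frames=[1,2] (faults so far: 4)
  step 7: ref 4 -> FAULT, evict 1, frames=[4,2] (faults so far: 5)
  step 8: ref 3 -> FAULT, evict 2, frames=[4,3] (faults so far: 6)
  step 9: ref 1 -> FAULT, evict 4, frames=[1,3] (faults so far: 7)
  step 10: ref 5 -> FAULT, evict 3, frames=[1,5] (faults so far: 8)
  step 11: ref 5 -> HIT, frames=[1,5] (faults so far: 8)
  step 12: ref 5 -> HIT, frames=[1,5] (faults so far: 8)
  step 13: ref 1 -> HIT, frames=[1,5] (faults so far: 8)
  step 14: ref 5 -> HIT, frames=[1,5] (faults so far: 8)
  step 15: ref 3 -> FAULT, evict 1, frames=[3,5] (faults so far: 9)
  FIFO total faults: 9
--- LRU ---
  step 0: ref 3 -> FAULT, frames=[3,-] (faults so far: 1)
  step 1: ref 5 -> FAULT, frames=[3,5] (faults so far: 2)
  step 2: ref 1 -> FAULT, evict 3, frames=[1,5] (faults so far: 3)
  step 3: ref 5 -> HIT, frames=[1,5] (faults so far: 3)
  step 4: ref 5 -> HIT, frames=[1,5] (faults so far: 3)
  step 5: ref 1 -> HIT, frames=[1,5] (faults so far: 3)
  step 6: ref 2 -> FAULT, evict 5, frames=[1,2] (faults so far: 4)
  step 7: ref 4 -> FAULT, evict 1, frames=[4,2] (faults so far: 5)
  step 8: ref 3 -> FAULT, evict 2, frames=[4,3] (faults so far: 6)
  step 9: ref 1 -> FAULT, evict 4, frames=[1,3] (faults so far: 7)
  step 10: ref 5 -> FAULT, evict 3, frames=[1,5] (faults so far: 8)
  step 11: ref 5 -> HIT, frames=[1,5] (faults so far: 8)
  step 12: ref 5 -> HIT, frames=[1,5] (faults so far: 8)
  step 13: ref 1 -> HIT, frames=[1,5] (faults so far: 8)
  step 14: ref 5 -> HIT, frames=[1,5] (faults so far: 8)
  step 15: ref 3 -> FAULT, evict 1, frames=[3,5] (faults so far: 9)
  LRU total faults: 9
--- Optimal ---
  step 0: ref 3 -> FAULT, frames=[3,-] (faults so far: 1)
  step 1: ref 5 -> FAULT, frames=[3,5] (faults so far: 2)
  step 2: ref 1 -> FAULT, evict 3, frames=[1,5] (faults so far: 3)
  step 3: ref 5 -> HIT, frames=[1,5] (faults so far: 3)
  step 4: ref 5 -> HIT, frames=[1,5] (faults so far: 3)
  step 5: ref 1 -> HIT, frames=[1,5] (faults so far: 3)
  step 6: ref 2 -> FAULT, evict 5, frames=[1,2] (faults so far: 4)
  step 7: ref 4 -> FAULT, evict 2, frames=[1,4] (faults so far: 5)
  step 8: ref 3 -> FAULT, evict 4, frames=[1,3] (faults so far: 6)
  step 9: ref 1 -> HIT, frames=[1,3] (faults so far: 6)
  step 10: ref 5 -> FAULT, evict 3, frames=[1,5] (faults so far: 7)
  step 11: ref 5 -> HIT, frames=[1,5] (faults so far: 7)
  step 12: ref 5 -> HIT, frames=[1,5] (faults so far: 7)
  step 13: ref 1 -> HIT, frames=[1,5] (faults so far: 7)
  step 14: ref 5 -> HIT, frames=[1,5] (faults so far: 7)
  step 15: ref 3 -> FAULT, evict 1, frames=[3,5] (faults so far: 8)
  Optimal total faults: 8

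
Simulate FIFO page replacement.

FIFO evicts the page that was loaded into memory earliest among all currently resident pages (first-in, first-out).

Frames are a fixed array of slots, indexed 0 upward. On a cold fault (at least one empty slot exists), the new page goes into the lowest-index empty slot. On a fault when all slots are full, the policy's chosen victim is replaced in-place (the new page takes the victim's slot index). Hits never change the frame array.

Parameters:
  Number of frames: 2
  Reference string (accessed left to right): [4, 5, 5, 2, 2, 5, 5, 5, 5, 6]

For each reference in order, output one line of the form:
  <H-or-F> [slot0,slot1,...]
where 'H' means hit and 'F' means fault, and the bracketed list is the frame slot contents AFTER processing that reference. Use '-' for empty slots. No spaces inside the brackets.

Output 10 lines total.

F [4,-]
F [4,5]
H [4,5]
F [2,5]
H [2,5]
H [2,5]
H [2,5]
H [2,5]
H [2,5]
F [2,6]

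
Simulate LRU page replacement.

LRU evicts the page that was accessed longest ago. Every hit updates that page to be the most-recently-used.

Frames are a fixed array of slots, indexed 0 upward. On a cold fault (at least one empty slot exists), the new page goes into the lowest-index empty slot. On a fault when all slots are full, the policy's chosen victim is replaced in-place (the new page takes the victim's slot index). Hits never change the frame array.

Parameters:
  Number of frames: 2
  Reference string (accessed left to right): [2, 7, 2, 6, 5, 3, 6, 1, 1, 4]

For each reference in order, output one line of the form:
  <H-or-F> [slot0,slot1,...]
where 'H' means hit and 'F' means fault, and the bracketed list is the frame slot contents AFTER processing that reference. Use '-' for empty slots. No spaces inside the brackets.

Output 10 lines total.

F [2,-]
F [2,7]
H [2,7]
F [2,6]
F [5,6]
F [5,3]
F [6,3]
F [6,1]
H [6,1]
F [4,1]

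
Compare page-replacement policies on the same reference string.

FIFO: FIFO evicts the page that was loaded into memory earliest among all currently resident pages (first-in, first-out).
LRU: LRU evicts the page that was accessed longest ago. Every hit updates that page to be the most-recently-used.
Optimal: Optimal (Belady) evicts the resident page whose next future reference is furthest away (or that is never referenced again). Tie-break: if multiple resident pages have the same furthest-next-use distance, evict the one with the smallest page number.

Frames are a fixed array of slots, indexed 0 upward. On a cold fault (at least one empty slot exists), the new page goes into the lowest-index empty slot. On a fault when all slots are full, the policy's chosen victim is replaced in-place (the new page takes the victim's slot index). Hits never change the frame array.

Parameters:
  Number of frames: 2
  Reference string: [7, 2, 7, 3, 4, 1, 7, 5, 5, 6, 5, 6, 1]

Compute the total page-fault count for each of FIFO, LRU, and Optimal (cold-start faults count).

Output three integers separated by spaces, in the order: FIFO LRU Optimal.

--- FIFO ---
  step 0: ref 7 -> FAULT, frames=[7,-] (faults so far: 1)
  step 1: ref 2 -> FAULT, frames=[7,2] (faults so far: 2)
  step 2: ref 7 -> HIT, frames=[7,2] (faults so far: 2)
  step 3: ref 3 -> FAULT, evict 7, frames=[3,2] (faults so far: 3)
  step 4: ref 4 -> FAULT, evict 2, frames=[3,4] (faults so far: 4)
  step 5: ref 1 -> FAULT, evict 3, frames=[1,4] (faults so far: 5)
  step 6: ref 7 -> FAULT, evict 4, frames=[1,7] (faults so far: 6)
  step 7: ref 5 -> FAULT, evict 1, frames=[5,7] (faults so far: 7)
  step 8: ref 5 -> HIT, frames=[5,7] (faults so far: 7)
  step 9: ref 6 -> FAULT, evict 7, frames=[5,6] (faults so far: 8)
  step 10: ref 5 -> HIT, frames=[5,6] (faults so far: 8)
  step 11: ref 6 -> HIT, frames=[5,6] (faults so far: 8)
  step 12: ref 1 -> FAULT, evict 5, frames=[1,6] (faults so far: 9)
  FIFO total faults: 9
--- LRU ---
  step 0: ref 7 -> FAULT, frames=[7,-] (faults so far: 1)
  step 1: ref 2 -> FAULT, frames=[7,2] (faults so far: 2)
  step 2: ref 7 -> HIT, frames=[7,2] (faults so far: 2)
  step 3: ref 3 -> FAULT, evict 2, frames=[7,3] (faults so far: 3)
  step 4: ref 4 -> FAULT, evict 7, frames=[4,3] (faults so far: 4)
  step 5: ref 1 -> FAULT, evict 3, frames=[4,1] (faults so far: 5)
  step 6: ref 7 -> FAULT, evict 4, frames=[7,1] (faults so far: 6)
  step 7: ref 5 -> FAULT, evict 1, frames=[7,5] (faults so far: 7)
  step 8: ref 5 -> HIT, frames=[7,5] (faults so far: 7)
  step 9: ref 6 -> FAULT, evict 7, frames=[6,5] (faults so far: 8)
  step 10: ref 5 -> HIT, frames=[6,5] (faults so far: 8)
  step 11: ref 6 -> HIT, frames=[6,5] (faults so far: 8)
  step 12: ref 1 -> FAULT, evict 5, frames=[6,1] (faults so far: 9)
  LRU total faults: 9
--- Optimal ---
  step 0: ref 7 -> FAULT, frames=[7,-] (faults so far: 1)
  step 1: ref 2 -> FAULT, frames=[7,2] (faults so far: 2)
  step 2: ref 7 -> HIT, frames=[7,2] (faults so far: 2)
  step 3: ref 3 -> FAULT, evict 2, frames=[7,3] (faults so far: 3)
  step 4: ref 4 -> FAULT, evict 3, frames=[7,4] (faults so far: 4)
  step 5: ref 1 -> FAULT, evict 4, frames=[7,1] (faults so far: 5)
  step 6: ref 7 -> HIT, frames=[7,1] (faults so far: 5)
  step 7: ref 5 -> FAULT, evict 7, frames=[5,1] (faults so far: 6)
  step 8: ref 5 -> HIT, frames=[5,1] (faults so far: 6)
  step 9: ref 6 -> FAULT, evict 1, frames=[5,6] (faults so far: 7)
  step 10: ref 5 -> HIT, frames=[5,6] (faults so far: 7)
  step 11: ref 6 -> HIT, frames=[5,6] (faults so far: 7)
  step 12: ref 1 -> FAULT, evict 5, frames=[1,6] (faults so far: 8)
  Optimal total faults: 8

Answer: 9 9 8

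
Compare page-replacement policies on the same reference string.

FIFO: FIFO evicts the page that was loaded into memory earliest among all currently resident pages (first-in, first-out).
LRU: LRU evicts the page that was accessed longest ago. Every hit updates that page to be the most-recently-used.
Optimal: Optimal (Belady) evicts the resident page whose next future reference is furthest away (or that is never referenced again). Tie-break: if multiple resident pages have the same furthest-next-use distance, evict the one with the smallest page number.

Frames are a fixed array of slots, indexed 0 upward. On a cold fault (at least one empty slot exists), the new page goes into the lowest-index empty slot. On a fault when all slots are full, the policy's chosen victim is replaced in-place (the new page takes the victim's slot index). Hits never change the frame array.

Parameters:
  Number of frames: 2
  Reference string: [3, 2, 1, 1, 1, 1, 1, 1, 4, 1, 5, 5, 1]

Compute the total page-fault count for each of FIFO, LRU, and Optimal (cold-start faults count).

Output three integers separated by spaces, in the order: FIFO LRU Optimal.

Answer: 6 5 5

Derivation:
--- FIFO ---
  step 0: ref 3 -> FAULT, frames=[3,-] (faults so far: 1)
  step 1: ref 2 -> FAULT, frames=[3,2] (faults so far: 2)
  step 2: ref 1 -> FAULT, evict 3, frames=[1,2] (faults so far: 3)
  step 3: ref 1 -> HIT, frames=[1,2] (faults so far: 3)
  step 4: ref 1 -> HIT, frames=[1,2] (faults so far: 3)
  step 5: ref 1 -> HIT, frames=[1,2] (faults so far: 3)
  step 6: ref 1 -> HIT, frames=[1,2] (faults so far: 3)
  step 7: ref 1 -> HIT, frames=[1,2] (faults so far: 3)
  step 8: ref 4 -> FAULT, evict 2, frames=[1,4] (faults so far: 4)
  step 9: ref 1 -> HIT, frames=[1,4] (faults so far: 4)
  step 10: ref 5 -> FAULT, evict 1, frames=[5,4] (faults so far: 5)
  step 11: ref 5 -> HIT, frames=[5,4] (faults so far: 5)
  step 12: ref 1 -> FAULT, evict 4, frames=[5,1] (faults so far: 6)
  FIFO total faults: 6
--- LRU ---
  step 0: ref 3 -> FAULT, frames=[3,-] (faults so far: 1)
  step 1: ref 2 -> FAULT, frames=[3,2] (faults so far: 2)
  step 2: ref 1 -> FAULT, evict 3, frames=[1,2] (faults so far: 3)
  step 3: ref 1 -> HIT, frames=[1,2] (faults so far: 3)
  step 4: ref 1 -> HIT, frames=[1,2] (faults so far: 3)
  step 5: ref 1 -> HIT, frames=[1,2] (faults so far: 3)
  step 6: ref 1 -> HIT, frames=[1,2] (faults so far: 3)
  step 7: ref 1 -> HIT, frames=[1,2] (faults so far: 3)
  step 8: ref 4 -> FAULT, evict 2, frames=[1,4] (faults so far: 4)
  step 9: ref 1 -> HIT, frames=[1,4] (faults so far: 4)
  step 10: ref 5 -> FAULT, evict 4, frames=[1,5] (faults so far: 5)
  step 11: ref 5 -> HIT, frames=[1,5] (faults so far: 5)
  step 12: ref 1 -> HIT, frames=[1,5] (faults so far: 5)
  LRU total faults: 5
--- Optimal ---
  step 0: ref 3 -> FAULT, frames=[3,-] (faults so far: 1)
  step 1: ref 2 -> FAULT, frames=[3,2] (faults so far: 2)
  step 2: ref 1 -> FAULT, evict 2, frames=[3,1] (faults so far: 3)
  step 3: ref 1 -> HIT, frames=[3,1] (faults so far: 3)
  step 4: ref 1 -> HIT, frames=[3,1] (faults so far: 3)
  step 5: ref 1 -> HIT, frames=[3,1] (faults so far: 3)
  step 6: ref 1 -> HIT, frames=[3,1] (faults so far: 3)
  step 7: ref 1 -> HIT, frames=[3,1] (faults so far: 3)
  step 8: ref 4 -> FAULT, evict 3, frames=[4,1] (faults so far: 4)
  step 9: ref 1 -> HIT, frames=[4,1] (faults so far: 4)
  step 10: ref 5 -> FAULT, evict 4, frames=[5,1] (faults so far: 5)
  step 11: ref 5 -> HIT, frames=[5,1] (faults so far: 5)
  step 12: ref 1 -> HIT, frames=[5,1] (faults so far: 5)
  Optimal total faults: 5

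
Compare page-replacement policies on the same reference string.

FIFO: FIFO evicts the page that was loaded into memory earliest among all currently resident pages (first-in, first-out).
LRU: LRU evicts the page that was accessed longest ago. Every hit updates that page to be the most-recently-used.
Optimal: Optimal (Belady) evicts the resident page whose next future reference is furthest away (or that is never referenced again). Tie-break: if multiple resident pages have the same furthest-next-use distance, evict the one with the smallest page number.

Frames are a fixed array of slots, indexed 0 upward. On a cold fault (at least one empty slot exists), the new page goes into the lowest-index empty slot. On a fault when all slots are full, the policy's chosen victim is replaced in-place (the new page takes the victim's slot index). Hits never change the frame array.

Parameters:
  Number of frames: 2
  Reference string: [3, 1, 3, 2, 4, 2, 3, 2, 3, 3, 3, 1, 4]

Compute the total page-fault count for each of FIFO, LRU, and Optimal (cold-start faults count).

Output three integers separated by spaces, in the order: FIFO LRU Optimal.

Answer: 8 7 7

Derivation:
--- FIFO ---
  step 0: ref 3 -> FAULT, frames=[3,-] (faults so far: 1)
  step 1: ref 1 -> FAULT, frames=[3,1] (faults so far: 2)
  step 2: ref 3 -> HIT, frames=[3,1] (faults so far: 2)
  step 3: ref 2 -> FAULT, evict 3, frames=[2,1] (faults so far: 3)
  step 4: ref 4 -> FAULT, evict 1, frames=[2,4] (faults so far: 4)
  step 5: ref 2 -> HIT, frames=[2,4] (faults so far: 4)
  step 6: ref 3 -> FAULT, evict 2, frames=[3,4] (faults so far: 5)
  step 7: ref 2 -> FAULT, evict 4, frames=[3,2] (faults so far: 6)
  step 8: ref 3 -> HIT, frames=[3,2] (faults so far: 6)
  step 9: ref 3 -> HIT, frames=[3,2] (faults so far: 6)
  step 10: ref 3 -> HIT, frames=[3,2] (faults so far: 6)
  step 11: ref 1 -> FAULT, evict 3, frames=[1,2] (faults so far: 7)
  step 12: ref 4 -> FAULT, evict 2, frames=[1,4] (faults so far: 8)
  FIFO total faults: 8
--- LRU ---
  step 0: ref 3 -> FAULT, frames=[3,-] (faults so far: 1)
  step 1: ref 1 -> FAULT, frames=[3,1] (faults so far: 2)
  step 2: ref 3 -> HIT, frames=[3,1] (faults so far: 2)
  step 3: ref 2 -> FAULT, evict 1, frames=[3,2] (faults so far: 3)
  step 4: ref 4 -> FAULT, evict 3, frames=[4,2] (faults so far: 4)
  step 5: ref 2 -> HIT, frames=[4,2] (faults so far: 4)
  step 6: ref 3 -> FAULT, evict 4, frames=[3,2] (faults so far: 5)
  step 7: ref 2 -> HIT, frames=[3,2] (faults so far: 5)
  step 8: ref 3 -> HIT, frames=[3,2] (faults so far: 5)
  step 9: ref 3 -> HIT, frames=[3,2] (faults so far: 5)
  step 10: ref 3 -> HIT, frames=[3,2] (faults so far: 5)
  step 11: ref 1 -> FAULT, evict 2, frames=[3,1] (faults so far: 6)
  step 12: ref 4 -> FAULT, evict 3, frames=[4,1] (faults so far: 7)
  LRU total faults: 7
--- Optimal ---
  step 0: ref 3 -> FAULT, frames=[3,-] (faults so far: 1)
  step 1: ref 1 -> FAULT, frames=[3,1] (faults so far: 2)
  step 2: ref 3 -> HIT, frames=[3,1] (faults so far: 2)
  step 3: ref 2 -> FAULT, evict 1, frames=[3,2] (faults so far: 3)
  step 4: ref 4 -> FAULT, evict 3, frames=[4,2] (faults so far: 4)
  step 5: ref 2 -> HIT, frames=[4,2] (faults so far: 4)
  step 6: ref 3 -> FAULT, evict 4, frames=[3,2] (faults so far: 5)
  step 7: ref 2 -> HIT, frames=[3,2] (faults so far: 5)
  step 8: ref 3 -> HIT, frames=[3,2] (faults so far: 5)
  step 9: ref 3 -> HIT, frames=[3,2] (faults so far: 5)
  step 10: ref 3 -> HIT, frames=[3,2] (faults so far: 5)
  step 11: ref 1 -> FAULT, evict 2, frames=[3,1] (faults so far: 6)
  step 12: ref 4 -> FAULT, evict 1, frames=[3,4] (faults so far: 7)
  Optimal total faults: 7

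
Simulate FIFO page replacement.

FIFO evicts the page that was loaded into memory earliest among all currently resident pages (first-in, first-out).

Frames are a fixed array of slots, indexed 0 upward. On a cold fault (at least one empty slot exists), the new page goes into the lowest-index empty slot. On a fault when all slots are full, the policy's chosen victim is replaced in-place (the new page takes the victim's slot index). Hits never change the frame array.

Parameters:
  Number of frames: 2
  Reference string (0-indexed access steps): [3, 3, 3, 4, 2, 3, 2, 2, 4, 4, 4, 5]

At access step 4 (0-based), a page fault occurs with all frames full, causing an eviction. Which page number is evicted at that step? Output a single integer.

Step 0: ref 3 -> FAULT, frames=[3,-]
Step 1: ref 3 -> HIT, frames=[3,-]
Step 2: ref 3 -> HIT, frames=[3,-]
Step 3: ref 4 -> FAULT, frames=[3,4]
Step 4: ref 2 -> FAULT, evict 3, frames=[2,4]
At step 4: evicted page 3

Answer: 3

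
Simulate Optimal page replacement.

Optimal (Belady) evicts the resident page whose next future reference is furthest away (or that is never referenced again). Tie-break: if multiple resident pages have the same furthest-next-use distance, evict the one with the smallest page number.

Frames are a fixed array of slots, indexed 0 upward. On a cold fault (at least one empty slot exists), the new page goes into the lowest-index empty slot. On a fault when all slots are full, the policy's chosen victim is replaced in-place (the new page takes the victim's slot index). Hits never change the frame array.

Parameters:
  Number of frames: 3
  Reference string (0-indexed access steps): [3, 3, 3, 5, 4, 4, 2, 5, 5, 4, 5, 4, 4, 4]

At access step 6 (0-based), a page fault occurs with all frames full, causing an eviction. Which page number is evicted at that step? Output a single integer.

Answer: 3

Derivation:
Step 0: ref 3 -> FAULT, frames=[3,-,-]
Step 1: ref 3 -> HIT, frames=[3,-,-]
Step 2: ref 3 -> HIT, frames=[3,-,-]
Step 3: ref 5 -> FAULT, frames=[3,5,-]
Step 4: ref 4 -> FAULT, frames=[3,5,4]
Step 5: ref 4 -> HIT, frames=[3,5,4]
Step 6: ref 2 -> FAULT, evict 3, frames=[2,5,4]
At step 6: evicted page 3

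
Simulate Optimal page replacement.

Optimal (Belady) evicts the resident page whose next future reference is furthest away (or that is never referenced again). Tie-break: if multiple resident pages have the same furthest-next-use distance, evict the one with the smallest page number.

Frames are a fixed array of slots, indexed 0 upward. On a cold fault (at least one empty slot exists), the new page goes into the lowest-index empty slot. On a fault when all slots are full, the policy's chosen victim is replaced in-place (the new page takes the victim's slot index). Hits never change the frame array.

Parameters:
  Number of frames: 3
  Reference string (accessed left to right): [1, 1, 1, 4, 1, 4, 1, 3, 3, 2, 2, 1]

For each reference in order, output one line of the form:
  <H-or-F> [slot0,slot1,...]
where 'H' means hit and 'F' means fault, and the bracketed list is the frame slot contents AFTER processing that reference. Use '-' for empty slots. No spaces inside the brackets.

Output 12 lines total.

F [1,-,-]
H [1,-,-]
H [1,-,-]
F [1,4,-]
H [1,4,-]
H [1,4,-]
H [1,4,-]
F [1,4,3]
H [1,4,3]
F [1,4,2]
H [1,4,2]
H [1,4,2]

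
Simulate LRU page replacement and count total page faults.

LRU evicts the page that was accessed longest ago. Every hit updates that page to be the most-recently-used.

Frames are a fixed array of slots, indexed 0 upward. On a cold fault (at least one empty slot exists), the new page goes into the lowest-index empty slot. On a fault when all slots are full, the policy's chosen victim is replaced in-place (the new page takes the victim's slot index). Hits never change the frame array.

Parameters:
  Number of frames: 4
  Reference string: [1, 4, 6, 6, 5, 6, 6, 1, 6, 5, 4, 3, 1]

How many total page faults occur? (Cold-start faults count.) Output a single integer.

Answer: 6

Derivation:
Step 0: ref 1 → FAULT, frames=[1,-,-,-]
Step 1: ref 4 → FAULT, frames=[1,4,-,-]
Step 2: ref 6 → FAULT, frames=[1,4,6,-]
Step 3: ref 6 → HIT, frames=[1,4,6,-]
Step 4: ref 5 → FAULT, frames=[1,4,6,5]
Step 5: ref 6 → HIT, frames=[1,4,6,5]
Step 6: ref 6 → HIT, frames=[1,4,6,5]
Step 7: ref 1 → HIT, frames=[1,4,6,5]
Step 8: ref 6 → HIT, frames=[1,4,6,5]
Step 9: ref 5 → HIT, frames=[1,4,6,5]
Step 10: ref 4 → HIT, frames=[1,4,6,5]
Step 11: ref 3 → FAULT (evict 1), frames=[3,4,6,5]
Step 12: ref 1 → FAULT (evict 6), frames=[3,4,1,5]
Total faults: 6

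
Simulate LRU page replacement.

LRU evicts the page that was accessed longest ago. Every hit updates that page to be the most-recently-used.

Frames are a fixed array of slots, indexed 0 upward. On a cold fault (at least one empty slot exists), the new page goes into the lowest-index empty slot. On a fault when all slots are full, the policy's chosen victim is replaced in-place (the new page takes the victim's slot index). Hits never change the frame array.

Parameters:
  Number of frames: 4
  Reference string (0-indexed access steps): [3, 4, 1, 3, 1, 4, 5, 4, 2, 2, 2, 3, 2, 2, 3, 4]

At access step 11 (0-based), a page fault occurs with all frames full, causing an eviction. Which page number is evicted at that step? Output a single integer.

Step 0: ref 3 -> FAULT, frames=[3,-,-,-]
Step 1: ref 4 -> FAULT, frames=[3,4,-,-]
Step 2: ref 1 -> FAULT, frames=[3,4,1,-]
Step 3: ref 3 -> HIT, frames=[3,4,1,-]
Step 4: ref 1 -> HIT, frames=[3,4,1,-]
Step 5: ref 4 -> HIT, frames=[3,4,1,-]
Step 6: ref 5 -> FAULT, frames=[3,4,1,5]
Step 7: ref 4 -> HIT, frames=[3,4,1,5]
Step 8: ref 2 -> FAULT, evict 3, frames=[2,4,1,5]
Step 9: ref 2 -> HIT, frames=[2,4,1,5]
Step 10: ref 2 -> HIT, frames=[2,4,1,5]
Step 11: ref 3 -> FAULT, evict 1, frames=[2,4,3,5]
At step 11: evicted page 1

Answer: 1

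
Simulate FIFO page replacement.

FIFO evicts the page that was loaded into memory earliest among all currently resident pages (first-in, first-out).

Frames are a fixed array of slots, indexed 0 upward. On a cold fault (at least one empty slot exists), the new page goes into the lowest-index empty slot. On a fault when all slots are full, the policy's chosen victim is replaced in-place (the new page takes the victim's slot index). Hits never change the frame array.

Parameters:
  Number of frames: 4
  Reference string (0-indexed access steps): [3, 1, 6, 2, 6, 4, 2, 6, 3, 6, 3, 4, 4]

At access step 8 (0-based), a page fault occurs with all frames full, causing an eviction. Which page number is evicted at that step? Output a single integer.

Answer: 1

Derivation:
Step 0: ref 3 -> FAULT, frames=[3,-,-,-]
Step 1: ref 1 -> FAULT, frames=[3,1,-,-]
Step 2: ref 6 -> FAULT, frames=[3,1,6,-]
Step 3: ref 2 -> FAULT, frames=[3,1,6,2]
Step 4: ref 6 -> HIT, frames=[3,1,6,2]
Step 5: ref 4 -> FAULT, evict 3, frames=[4,1,6,2]
Step 6: ref 2 -> HIT, frames=[4,1,6,2]
Step 7: ref 6 -> HIT, frames=[4,1,6,2]
Step 8: ref 3 -> FAULT, evict 1, frames=[4,3,6,2]
At step 8: evicted page 1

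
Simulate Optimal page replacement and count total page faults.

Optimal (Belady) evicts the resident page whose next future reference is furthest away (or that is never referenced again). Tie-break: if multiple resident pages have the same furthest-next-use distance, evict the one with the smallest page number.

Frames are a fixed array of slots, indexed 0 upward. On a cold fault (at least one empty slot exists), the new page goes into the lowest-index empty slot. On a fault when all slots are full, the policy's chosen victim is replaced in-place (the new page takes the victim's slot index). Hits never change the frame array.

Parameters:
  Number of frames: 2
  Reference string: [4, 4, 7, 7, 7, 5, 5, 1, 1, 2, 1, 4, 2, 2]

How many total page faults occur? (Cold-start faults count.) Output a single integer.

Answer: 6

Derivation:
Step 0: ref 4 → FAULT, frames=[4,-]
Step 1: ref 4 → HIT, frames=[4,-]
Step 2: ref 7 → FAULT, frames=[4,7]
Step 3: ref 7 → HIT, frames=[4,7]
Step 4: ref 7 → HIT, frames=[4,7]
Step 5: ref 5 → FAULT (evict 7), frames=[4,5]
Step 6: ref 5 → HIT, frames=[4,5]
Step 7: ref 1 → FAULT (evict 5), frames=[4,1]
Step 8: ref 1 → HIT, frames=[4,1]
Step 9: ref 2 → FAULT (evict 4), frames=[2,1]
Step 10: ref 1 → HIT, frames=[2,1]
Step 11: ref 4 → FAULT (evict 1), frames=[2,4]
Step 12: ref 2 → HIT, frames=[2,4]
Step 13: ref 2 → HIT, frames=[2,4]
Total faults: 6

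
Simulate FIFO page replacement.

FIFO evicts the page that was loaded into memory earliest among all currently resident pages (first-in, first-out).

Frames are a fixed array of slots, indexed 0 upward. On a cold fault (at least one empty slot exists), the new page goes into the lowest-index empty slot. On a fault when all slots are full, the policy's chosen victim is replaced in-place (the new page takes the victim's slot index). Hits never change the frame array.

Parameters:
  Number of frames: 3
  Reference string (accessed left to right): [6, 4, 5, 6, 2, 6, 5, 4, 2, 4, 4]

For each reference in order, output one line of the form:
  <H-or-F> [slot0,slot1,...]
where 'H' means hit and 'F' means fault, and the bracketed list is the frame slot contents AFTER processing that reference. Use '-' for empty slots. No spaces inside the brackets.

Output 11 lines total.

F [6,-,-]
F [6,4,-]
F [6,4,5]
H [6,4,5]
F [2,4,5]
F [2,6,5]
H [2,6,5]
F [2,6,4]
H [2,6,4]
H [2,6,4]
H [2,6,4]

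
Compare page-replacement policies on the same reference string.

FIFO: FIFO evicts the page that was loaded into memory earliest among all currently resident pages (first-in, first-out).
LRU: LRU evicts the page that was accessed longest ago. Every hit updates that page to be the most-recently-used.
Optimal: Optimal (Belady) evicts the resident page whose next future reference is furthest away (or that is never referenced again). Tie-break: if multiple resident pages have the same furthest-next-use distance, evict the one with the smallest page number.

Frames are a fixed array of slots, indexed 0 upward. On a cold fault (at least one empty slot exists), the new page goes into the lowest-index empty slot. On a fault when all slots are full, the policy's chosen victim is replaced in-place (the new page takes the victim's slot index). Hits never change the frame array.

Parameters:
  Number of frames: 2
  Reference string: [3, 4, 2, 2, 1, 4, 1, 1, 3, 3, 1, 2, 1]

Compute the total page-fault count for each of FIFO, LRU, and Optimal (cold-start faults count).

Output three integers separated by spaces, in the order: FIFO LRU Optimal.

--- FIFO ---
  step 0: ref 3 -> FAULT, frames=[3,-] (faults so far: 1)
  step 1: ref 4 -> FAULT, frames=[3,4] (faults so far: 2)
  step 2: ref 2 -> FAULT, evict 3, frames=[2,4] (faults so far: 3)
  step 3: ref 2 -> HIT, frames=[2,4] (faults so far: 3)
  step 4: ref 1 -> FAULT, evict 4, frames=[2,1] (faults so far: 4)
  step 5: ref 4 -> FAULT, evict 2, frames=[4,1] (faults so far: 5)
  step 6: ref 1 -> HIT, frames=[4,1] (faults so far: 5)
  step 7: ref 1 -> HIT, frames=[4,1] (faults so far: 5)
  step 8: ref 3 -> FAULT, evict 1, frames=[4,3] (faults so far: 6)
  step 9: ref 3 -> HIT, frames=[4,3] (faults so far: 6)
  step 10: ref 1 -> FAULT, evict 4, frames=[1,3] (faults so far: 7)
  step 11: ref 2 -> FAULT, evict 3, frames=[1,2] (faults so far: 8)
  step 12: ref 1 -> HIT, frames=[1,2] (faults so far: 8)
  FIFO total faults: 8
--- LRU ---
  step 0: ref 3 -> FAULT, frames=[3,-] (faults so far: 1)
  step 1: ref 4 -> FAULT, frames=[3,4] (faults so far: 2)
  step 2: ref 2 -> FAULT, evict 3, frames=[2,4] (faults so far: 3)
  step 3: ref 2 -> HIT, frames=[2,4] (faults so far: 3)
  step 4: ref 1 -> FAULT, evict 4, frames=[2,1] (faults so far: 4)
  step 5: ref 4 -> FAULT, evict 2, frames=[4,1] (faults so far: 5)
  step 6: ref 1 -> HIT, frames=[4,1] (faults so far: 5)
  step 7: ref 1 -> HIT, frames=[4,1] (faults so far: 5)
  step 8: ref 3 -> FAULT, evict 4, frames=[3,1] (faults so far: 6)
  step 9: ref 3 -> HIT, frames=[3,1] (faults so far: 6)
  step 10: ref 1 -> HIT, frames=[3,1] (faults so far: 6)
  step 11: ref 2 -> FAULT, evict 3, frames=[2,1] (faults so far: 7)
  step 12: ref 1 -> HIT, frames=[2,1] (faults so far: 7)
  LRU total faults: 7
--- Optimal ---
  step 0: ref 3 -> FAULT, frames=[3,-] (faults so far: 1)
  step 1: ref 4 -> FAULT, frames=[3,4] (faults so far: 2)
  step 2: ref 2 -> FAULT, evict 3, frames=[2,4] (faults so far: 3)
  step 3: ref 2 -> HIT, frames=[2,4] (faults so far: 3)
  step 4: ref 1 -> FAULT, evict 2, frames=[1,4] (faults so far: 4)
  step 5: ref 4 -> HIT, frames=[1,4] (faults so far: 4)
  step 6: ref 1 -> HIT, frames=[1,4] (faults so far: 4)
  step 7: ref 1 -> HIT, frames=[1,4] (faults so far: 4)
  step 8: ref 3 -> FAULT, evict 4, frames=[1,3] (faults so far: 5)
  step 9: ref 3 -> HIT, frames=[1,3] (faults so far: 5)
  step 10: ref 1 -> HIT, frames=[1,3] (faults so far: 5)
  step 11: ref 2 -> FAULT, evict 3, frames=[1,2] (faults so far: 6)
  step 12: ref 1 -> HIT, frames=[1,2] (faults so far: 6)
  Optimal total faults: 6

Answer: 8 7 6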